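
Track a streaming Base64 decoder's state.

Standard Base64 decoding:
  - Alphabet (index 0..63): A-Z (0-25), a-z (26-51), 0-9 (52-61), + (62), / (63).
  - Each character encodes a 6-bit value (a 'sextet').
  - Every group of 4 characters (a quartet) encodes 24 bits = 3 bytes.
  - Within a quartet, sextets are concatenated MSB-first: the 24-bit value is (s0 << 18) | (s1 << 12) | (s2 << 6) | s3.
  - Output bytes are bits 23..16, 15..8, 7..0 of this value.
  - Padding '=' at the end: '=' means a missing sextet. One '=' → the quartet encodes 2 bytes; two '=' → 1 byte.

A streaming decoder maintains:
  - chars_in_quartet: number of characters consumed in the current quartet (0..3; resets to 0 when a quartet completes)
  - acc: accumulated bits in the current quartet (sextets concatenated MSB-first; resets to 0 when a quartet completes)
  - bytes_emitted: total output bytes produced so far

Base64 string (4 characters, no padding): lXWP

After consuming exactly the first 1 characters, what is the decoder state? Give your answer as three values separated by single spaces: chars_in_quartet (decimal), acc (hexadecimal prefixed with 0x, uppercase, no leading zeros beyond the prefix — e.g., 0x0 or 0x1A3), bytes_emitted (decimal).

After char 0 ('l'=37): chars_in_quartet=1 acc=0x25 bytes_emitted=0

Answer: 1 0x25 0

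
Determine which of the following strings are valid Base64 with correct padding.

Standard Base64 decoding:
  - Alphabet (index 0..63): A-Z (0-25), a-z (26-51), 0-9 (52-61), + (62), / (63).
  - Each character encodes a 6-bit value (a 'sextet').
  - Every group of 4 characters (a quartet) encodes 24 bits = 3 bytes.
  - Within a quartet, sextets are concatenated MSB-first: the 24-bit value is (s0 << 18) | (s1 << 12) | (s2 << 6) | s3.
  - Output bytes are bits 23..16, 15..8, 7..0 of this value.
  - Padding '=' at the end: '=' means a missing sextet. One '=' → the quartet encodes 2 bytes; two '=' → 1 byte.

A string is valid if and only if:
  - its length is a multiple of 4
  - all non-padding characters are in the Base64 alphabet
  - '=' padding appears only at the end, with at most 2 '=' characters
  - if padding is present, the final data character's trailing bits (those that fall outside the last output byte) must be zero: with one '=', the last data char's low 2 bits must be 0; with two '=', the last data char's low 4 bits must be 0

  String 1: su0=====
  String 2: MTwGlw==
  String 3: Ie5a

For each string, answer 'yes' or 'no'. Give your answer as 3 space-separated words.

String 1: 'su0=====' → invalid (5 pad chars (max 2))
String 2: 'MTwGlw==' → valid
String 3: 'Ie5a' → valid

Answer: no yes yes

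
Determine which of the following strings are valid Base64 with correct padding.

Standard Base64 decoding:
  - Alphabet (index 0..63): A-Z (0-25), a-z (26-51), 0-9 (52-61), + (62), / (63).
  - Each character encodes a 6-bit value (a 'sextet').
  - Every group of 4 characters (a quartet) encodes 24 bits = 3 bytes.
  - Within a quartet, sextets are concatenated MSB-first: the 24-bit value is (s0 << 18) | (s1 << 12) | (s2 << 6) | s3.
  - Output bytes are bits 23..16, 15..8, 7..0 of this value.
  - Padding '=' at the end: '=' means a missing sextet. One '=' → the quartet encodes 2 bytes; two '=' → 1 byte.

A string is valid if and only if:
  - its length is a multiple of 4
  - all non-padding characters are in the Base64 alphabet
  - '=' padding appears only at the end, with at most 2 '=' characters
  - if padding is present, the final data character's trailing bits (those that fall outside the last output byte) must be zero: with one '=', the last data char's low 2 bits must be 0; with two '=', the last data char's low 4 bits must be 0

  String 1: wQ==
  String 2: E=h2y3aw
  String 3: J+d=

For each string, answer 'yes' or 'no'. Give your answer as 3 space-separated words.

String 1: 'wQ==' → valid
String 2: 'E=h2y3aw' → invalid (bad char(s): ['=']; '=' in middle)
String 3: 'J+d=' → invalid (bad trailing bits)

Answer: yes no no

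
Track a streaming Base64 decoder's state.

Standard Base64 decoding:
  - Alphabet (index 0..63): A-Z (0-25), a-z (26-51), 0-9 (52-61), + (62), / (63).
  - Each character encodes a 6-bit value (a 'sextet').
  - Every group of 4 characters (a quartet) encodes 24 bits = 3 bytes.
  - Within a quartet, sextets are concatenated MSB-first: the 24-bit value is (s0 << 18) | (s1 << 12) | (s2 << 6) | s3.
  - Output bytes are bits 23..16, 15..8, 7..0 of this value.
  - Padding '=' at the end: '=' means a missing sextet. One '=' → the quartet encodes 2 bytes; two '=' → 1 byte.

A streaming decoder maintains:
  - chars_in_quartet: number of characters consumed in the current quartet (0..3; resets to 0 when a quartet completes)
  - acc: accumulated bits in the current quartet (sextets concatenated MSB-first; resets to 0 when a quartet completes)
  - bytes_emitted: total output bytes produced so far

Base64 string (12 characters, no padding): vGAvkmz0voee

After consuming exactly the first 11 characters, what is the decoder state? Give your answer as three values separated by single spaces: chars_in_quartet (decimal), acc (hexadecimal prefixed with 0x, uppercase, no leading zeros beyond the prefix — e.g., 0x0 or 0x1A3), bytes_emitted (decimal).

Answer: 3 0x2FA1E 6

Derivation:
After char 0 ('v'=47): chars_in_quartet=1 acc=0x2F bytes_emitted=0
After char 1 ('G'=6): chars_in_quartet=2 acc=0xBC6 bytes_emitted=0
After char 2 ('A'=0): chars_in_quartet=3 acc=0x2F180 bytes_emitted=0
After char 3 ('v'=47): chars_in_quartet=4 acc=0xBC602F -> emit BC 60 2F, reset; bytes_emitted=3
After char 4 ('k'=36): chars_in_quartet=1 acc=0x24 bytes_emitted=3
After char 5 ('m'=38): chars_in_quartet=2 acc=0x926 bytes_emitted=3
After char 6 ('z'=51): chars_in_quartet=3 acc=0x249B3 bytes_emitted=3
After char 7 ('0'=52): chars_in_quartet=4 acc=0x926CF4 -> emit 92 6C F4, reset; bytes_emitted=6
After char 8 ('v'=47): chars_in_quartet=1 acc=0x2F bytes_emitted=6
After char 9 ('o'=40): chars_in_quartet=2 acc=0xBE8 bytes_emitted=6
After char 10 ('e'=30): chars_in_quartet=3 acc=0x2FA1E bytes_emitted=6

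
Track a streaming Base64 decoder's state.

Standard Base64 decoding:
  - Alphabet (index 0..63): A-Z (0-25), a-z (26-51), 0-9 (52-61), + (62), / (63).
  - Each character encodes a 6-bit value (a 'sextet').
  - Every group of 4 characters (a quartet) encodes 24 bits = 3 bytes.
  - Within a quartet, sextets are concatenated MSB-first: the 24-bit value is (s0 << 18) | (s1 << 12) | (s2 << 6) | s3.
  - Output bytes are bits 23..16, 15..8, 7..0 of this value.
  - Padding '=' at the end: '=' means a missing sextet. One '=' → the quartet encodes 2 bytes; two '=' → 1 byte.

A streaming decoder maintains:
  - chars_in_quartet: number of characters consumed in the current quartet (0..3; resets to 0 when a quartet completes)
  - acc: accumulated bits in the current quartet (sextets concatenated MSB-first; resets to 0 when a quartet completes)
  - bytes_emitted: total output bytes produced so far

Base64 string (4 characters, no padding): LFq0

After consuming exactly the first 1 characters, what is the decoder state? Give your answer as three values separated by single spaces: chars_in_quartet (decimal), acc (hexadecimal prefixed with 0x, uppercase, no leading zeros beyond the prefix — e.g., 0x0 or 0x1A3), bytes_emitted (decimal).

After char 0 ('L'=11): chars_in_quartet=1 acc=0xB bytes_emitted=0

Answer: 1 0xB 0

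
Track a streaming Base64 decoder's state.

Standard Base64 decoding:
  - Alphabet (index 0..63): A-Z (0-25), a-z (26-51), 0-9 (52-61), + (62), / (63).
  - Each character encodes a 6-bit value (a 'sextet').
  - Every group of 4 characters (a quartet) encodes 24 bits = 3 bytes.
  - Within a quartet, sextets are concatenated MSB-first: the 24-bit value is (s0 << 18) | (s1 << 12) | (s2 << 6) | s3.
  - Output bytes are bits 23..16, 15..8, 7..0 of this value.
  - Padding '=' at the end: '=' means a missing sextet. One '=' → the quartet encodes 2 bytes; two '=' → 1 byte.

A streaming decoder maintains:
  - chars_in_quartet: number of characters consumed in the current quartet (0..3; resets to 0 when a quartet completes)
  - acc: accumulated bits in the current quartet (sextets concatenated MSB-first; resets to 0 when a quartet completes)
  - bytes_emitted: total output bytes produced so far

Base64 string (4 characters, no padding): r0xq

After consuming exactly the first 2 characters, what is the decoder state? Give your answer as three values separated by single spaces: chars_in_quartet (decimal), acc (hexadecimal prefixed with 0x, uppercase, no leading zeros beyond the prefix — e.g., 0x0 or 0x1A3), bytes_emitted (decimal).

After char 0 ('r'=43): chars_in_quartet=1 acc=0x2B bytes_emitted=0
After char 1 ('0'=52): chars_in_quartet=2 acc=0xAF4 bytes_emitted=0

Answer: 2 0xAF4 0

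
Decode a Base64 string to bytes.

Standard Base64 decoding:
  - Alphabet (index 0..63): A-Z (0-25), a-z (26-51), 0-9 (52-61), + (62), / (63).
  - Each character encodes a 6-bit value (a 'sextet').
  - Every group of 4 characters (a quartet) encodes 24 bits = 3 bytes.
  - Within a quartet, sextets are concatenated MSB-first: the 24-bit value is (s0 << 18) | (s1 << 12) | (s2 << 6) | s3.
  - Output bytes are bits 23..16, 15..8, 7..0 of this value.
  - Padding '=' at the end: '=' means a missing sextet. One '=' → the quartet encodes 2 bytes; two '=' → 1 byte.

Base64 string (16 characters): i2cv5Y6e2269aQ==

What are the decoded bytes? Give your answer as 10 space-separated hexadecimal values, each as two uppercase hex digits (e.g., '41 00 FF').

After char 0 ('i'=34): chars_in_quartet=1 acc=0x22 bytes_emitted=0
After char 1 ('2'=54): chars_in_quartet=2 acc=0x8B6 bytes_emitted=0
After char 2 ('c'=28): chars_in_quartet=3 acc=0x22D9C bytes_emitted=0
After char 3 ('v'=47): chars_in_quartet=4 acc=0x8B672F -> emit 8B 67 2F, reset; bytes_emitted=3
After char 4 ('5'=57): chars_in_quartet=1 acc=0x39 bytes_emitted=3
After char 5 ('Y'=24): chars_in_quartet=2 acc=0xE58 bytes_emitted=3
After char 6 ('6'=58): chars_in_quartet=3 acc=0x3963A bytes_emitted=3
After char 7 ('e'=30): chars_in_quartet=4 acc=0xE58E9E -> emit E5 8E 9E, reset; bytes_emitted=6
After char 8 ('2'=54): chars_in_quartet=1 acc=0x36 bytes_emitted=6
After char 9 ('2'=54): chars_in_quartet=2 acc=0xDB6 bytes_emitted=6
After char 10 ('6'=58): chars_in_quartet=3 acc=0x36DBA bytes_emitted=6
After char 11 ('9'=61): chars_in_quartet=4 acc=0xDB6EBD -> emit DB 6E BD, reset; bytes_emitted=9
After char 12 ('a'=26): chars_in_quartet=1 acc=0x1A bytes_emitted=9
After char 13 ('Q'=16): chars_in_quartet=2 acc=0x690 bytes_emitted=9
Padding '==': partial quartet acc=0x690 -> emit 69; bytes_emitted=10

Answer: 8B 67 2F E5 8E 9E DB 6E BD 69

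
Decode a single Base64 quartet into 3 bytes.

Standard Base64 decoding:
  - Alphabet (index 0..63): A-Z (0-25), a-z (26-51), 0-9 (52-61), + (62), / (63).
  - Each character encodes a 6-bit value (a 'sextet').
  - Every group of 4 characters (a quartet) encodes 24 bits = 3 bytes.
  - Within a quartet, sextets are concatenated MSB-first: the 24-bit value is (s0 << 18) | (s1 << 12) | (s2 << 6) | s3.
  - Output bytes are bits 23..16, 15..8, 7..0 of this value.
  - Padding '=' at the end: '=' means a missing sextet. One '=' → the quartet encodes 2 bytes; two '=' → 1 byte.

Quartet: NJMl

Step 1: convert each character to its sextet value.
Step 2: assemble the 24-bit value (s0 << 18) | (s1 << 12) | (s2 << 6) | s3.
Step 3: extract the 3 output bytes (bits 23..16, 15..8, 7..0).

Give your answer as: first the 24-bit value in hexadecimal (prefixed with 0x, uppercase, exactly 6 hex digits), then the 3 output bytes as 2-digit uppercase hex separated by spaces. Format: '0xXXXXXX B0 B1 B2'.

Answer: 0x349325 34 93 25

Derivation:
Sextets: N=13, J=9, M=12, l=37
24-bit: (13<<18) | (9<<12) | (12<<6) | 37
      = 0x340000 | 0x009000 | 0x000300 | 0x000025
      = 0x349325
Bytes: (v>>16)&0xFF=34, (v>>8)&0xFF=93, v&0xFF=25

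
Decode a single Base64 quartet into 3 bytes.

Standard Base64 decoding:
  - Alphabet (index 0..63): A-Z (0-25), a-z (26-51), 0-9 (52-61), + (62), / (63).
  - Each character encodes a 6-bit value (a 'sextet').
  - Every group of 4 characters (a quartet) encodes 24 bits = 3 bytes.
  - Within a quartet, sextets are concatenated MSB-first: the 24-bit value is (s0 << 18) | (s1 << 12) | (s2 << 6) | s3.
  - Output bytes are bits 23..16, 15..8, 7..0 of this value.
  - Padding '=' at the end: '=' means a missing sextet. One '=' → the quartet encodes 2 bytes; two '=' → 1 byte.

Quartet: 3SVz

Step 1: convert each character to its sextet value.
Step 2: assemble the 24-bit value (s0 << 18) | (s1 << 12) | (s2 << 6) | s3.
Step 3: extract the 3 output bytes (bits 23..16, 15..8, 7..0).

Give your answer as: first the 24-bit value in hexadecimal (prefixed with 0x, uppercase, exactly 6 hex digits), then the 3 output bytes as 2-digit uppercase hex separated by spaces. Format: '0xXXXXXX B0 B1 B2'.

Sextets: 3=55, S=18, V=21, z=51
24-bit: (55<<18) | (18<<12) | (21<<6) | 51
      = 0xDC0000 | 0x012000 | 0x000540 | 0x000033
      = 0xDD2573
Bytes: (v>>16)&0xFF=DD, (v>>8)&0xFF=25, v&0xFF=73

Answer: 0xDD2573 DD 25 73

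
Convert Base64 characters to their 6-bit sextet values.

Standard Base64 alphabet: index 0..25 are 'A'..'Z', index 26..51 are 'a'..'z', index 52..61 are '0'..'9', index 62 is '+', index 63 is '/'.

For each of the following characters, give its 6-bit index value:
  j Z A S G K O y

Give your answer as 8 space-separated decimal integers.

Answer: 35 25 0 18 6 10 14 50

Derivation:
'j': a..z range, 26 + ord('j') − ord('a') = 35
'Z': A..Z range, ord('Z') − ord('A') = 25
'A': A..Z range, ord('A') − ord('A') = 0
'S': A..Z range, ord('S') − ord('A') = 18
'G': A..Z range, ord('G') − ord('A') = 6
'K': A..Z range, ord('K') − ord('A') = 10
'O': A..Z range, ord('O') − ord('A') = 14
'y': a..z range, 26 + ord('y') − ord('a') = 50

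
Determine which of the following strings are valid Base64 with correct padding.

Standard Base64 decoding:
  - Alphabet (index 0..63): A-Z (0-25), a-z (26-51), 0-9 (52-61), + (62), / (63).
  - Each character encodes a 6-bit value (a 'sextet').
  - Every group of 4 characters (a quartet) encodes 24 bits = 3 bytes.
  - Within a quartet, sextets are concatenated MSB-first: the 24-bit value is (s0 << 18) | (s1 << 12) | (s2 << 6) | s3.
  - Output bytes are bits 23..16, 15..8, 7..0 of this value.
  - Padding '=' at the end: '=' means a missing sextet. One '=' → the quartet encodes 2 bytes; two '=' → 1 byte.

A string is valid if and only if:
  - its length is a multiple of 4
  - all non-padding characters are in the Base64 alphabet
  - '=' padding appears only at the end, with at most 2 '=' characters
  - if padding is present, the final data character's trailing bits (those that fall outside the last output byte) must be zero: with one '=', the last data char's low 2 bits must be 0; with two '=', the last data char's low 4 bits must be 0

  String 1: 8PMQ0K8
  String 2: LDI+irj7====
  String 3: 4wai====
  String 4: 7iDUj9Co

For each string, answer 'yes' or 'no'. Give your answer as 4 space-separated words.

Answer: no no no yes

Derivation:
String 1: '8PMQ0K8' → invalid (len=7 not mult of 4)
String 2: 'LDI+irj7====' → invalid (4 pad chars (max 2))
String 3: '4wai====' → invalid (4 pad chars (max 2))
String 4: '7iDUj9Co' → valid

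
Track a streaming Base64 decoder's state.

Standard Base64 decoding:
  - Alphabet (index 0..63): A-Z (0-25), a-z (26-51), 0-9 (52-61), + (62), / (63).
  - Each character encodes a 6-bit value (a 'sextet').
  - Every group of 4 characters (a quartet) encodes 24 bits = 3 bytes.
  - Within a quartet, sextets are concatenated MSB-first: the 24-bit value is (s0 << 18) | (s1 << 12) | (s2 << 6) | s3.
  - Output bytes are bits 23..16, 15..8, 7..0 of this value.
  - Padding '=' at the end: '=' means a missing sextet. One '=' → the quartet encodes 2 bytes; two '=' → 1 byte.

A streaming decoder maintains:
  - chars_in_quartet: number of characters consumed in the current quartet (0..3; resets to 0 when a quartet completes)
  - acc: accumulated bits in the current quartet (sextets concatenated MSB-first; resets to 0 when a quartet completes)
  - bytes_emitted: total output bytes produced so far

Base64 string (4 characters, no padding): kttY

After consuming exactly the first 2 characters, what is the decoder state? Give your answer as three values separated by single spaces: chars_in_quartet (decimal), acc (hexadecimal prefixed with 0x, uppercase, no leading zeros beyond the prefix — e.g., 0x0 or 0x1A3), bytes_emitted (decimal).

Answer: 2 0x92D 0

Derivation:
After char 0 ('k'=36): chars_in_quartet=1 acc=0x24 bytes_emitted=0
After char 1 ('t'=45): chars_in_quartet=2 acc=0x92D bytes_emitted=0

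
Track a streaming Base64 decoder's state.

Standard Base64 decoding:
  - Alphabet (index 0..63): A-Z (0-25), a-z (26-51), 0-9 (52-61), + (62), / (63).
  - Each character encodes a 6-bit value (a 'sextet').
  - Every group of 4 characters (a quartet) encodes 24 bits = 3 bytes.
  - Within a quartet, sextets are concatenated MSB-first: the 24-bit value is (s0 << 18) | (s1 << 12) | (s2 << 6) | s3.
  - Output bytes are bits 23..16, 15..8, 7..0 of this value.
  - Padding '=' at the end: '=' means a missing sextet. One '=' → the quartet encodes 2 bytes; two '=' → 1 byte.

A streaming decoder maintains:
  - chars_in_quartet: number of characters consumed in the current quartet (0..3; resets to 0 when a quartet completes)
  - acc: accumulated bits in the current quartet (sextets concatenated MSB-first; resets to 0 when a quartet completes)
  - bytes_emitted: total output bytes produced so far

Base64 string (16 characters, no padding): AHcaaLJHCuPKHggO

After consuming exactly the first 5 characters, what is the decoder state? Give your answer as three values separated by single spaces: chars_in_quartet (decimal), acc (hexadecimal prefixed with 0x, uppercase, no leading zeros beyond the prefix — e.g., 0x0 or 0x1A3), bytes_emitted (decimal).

After char 0 ('A'=0): chars_in_quartet=1 acc=0x0 bytes_emitted=0
After char 1 ('H'=7): chars_in_quartet=2 acc=0x7 bytes_emitted=0
After char 2 ('c'=28): chars_in_quartet=3 acc=0x1DC bytes_emitted=0
After char 3 ('a'=26): chars_in_quartet=4 acc=0x771A -> emit 00 77 1A, reset; bytes_emitted=3
After char 4 ('a'=26): chars_in_quartet=1 acc=0x1A bytes_emitted=3

Answer: 1 0x1A 3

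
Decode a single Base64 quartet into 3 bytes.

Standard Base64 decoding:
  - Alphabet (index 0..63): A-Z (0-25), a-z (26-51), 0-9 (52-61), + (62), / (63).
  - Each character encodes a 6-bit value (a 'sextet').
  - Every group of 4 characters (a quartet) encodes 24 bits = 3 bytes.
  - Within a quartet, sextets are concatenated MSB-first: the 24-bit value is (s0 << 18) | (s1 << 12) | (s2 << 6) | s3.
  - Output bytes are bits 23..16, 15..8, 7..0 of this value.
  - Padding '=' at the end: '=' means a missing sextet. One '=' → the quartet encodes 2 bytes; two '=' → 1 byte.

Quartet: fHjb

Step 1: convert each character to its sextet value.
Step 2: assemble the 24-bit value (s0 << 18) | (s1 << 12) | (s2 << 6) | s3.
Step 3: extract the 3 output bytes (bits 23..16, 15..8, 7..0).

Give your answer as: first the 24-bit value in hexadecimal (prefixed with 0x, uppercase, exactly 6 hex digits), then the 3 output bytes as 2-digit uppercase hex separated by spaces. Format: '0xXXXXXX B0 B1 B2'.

Sextets: f=31, H=7, j=35, b=27
24-bit: (31<<18) | (7<<12) | (35<<6) | 27
      = 0x7C0000 | 0x007000 | 0x0008C0 | 0x00001B
      = 0x7C78DB
Bytes: (v>>16)&0xFF=7C, (v>>8)&0xFF=78, v&0xFF=DB

Answer: 0x7C78DB 7C 78 DB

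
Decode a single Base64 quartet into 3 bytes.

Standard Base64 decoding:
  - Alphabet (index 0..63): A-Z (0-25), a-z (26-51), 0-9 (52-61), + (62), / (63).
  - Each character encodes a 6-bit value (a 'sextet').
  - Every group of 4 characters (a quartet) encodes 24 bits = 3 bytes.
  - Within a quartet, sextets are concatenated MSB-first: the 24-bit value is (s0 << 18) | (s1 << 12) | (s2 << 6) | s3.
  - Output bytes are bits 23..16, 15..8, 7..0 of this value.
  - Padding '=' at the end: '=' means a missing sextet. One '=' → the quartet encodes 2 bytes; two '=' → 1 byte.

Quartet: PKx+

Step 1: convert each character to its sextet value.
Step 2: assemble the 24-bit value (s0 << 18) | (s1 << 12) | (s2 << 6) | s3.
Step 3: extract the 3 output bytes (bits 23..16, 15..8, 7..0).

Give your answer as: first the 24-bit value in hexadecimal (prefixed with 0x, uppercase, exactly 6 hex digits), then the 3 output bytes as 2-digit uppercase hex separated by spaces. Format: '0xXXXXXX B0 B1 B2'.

Answer: 0x3CAC7E 3C AC 7E

Derivation:
Sextets: P=15, K=10, x=49, +=62
24-bit: (15<<18) | (10<<12) | (49<<6) | 62
      = 0x3C0000 | 0x00A000 | 0x000C40 | 0x00003E
      = 0x3CAC7E
Bytes: (v>>16)&0xFF=3C, (v>>8)&0xFF=AC, v&0xFF=7E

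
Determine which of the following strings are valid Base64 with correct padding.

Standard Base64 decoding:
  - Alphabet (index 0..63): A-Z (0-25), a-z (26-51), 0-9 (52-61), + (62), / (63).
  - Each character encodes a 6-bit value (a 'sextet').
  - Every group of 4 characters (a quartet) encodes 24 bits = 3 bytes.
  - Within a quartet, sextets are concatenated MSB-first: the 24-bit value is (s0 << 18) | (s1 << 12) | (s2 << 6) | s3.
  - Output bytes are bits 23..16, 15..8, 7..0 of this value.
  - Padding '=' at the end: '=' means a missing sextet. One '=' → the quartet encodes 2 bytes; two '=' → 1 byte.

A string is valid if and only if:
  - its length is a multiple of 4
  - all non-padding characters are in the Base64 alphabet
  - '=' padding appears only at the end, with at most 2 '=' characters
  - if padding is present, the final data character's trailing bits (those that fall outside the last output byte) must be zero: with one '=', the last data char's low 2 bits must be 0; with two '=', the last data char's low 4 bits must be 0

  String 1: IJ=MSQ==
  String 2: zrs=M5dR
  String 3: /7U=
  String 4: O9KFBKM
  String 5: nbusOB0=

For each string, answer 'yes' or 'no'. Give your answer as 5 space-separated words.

String 1: 'IJ=MSQ==' → invalid (bad char(s): ['=']; '=' in middle)
String 2: 'zrs=M5dR' → invalid (bad char(s): ['=']; '=' in middle)
String 3: '/7U=' → valid
String 4: 'O9KFBKM' → invalid (len=7 not mult of 4)
String 5: 'nbusOB0=' → valid

Answer: no no yes no yes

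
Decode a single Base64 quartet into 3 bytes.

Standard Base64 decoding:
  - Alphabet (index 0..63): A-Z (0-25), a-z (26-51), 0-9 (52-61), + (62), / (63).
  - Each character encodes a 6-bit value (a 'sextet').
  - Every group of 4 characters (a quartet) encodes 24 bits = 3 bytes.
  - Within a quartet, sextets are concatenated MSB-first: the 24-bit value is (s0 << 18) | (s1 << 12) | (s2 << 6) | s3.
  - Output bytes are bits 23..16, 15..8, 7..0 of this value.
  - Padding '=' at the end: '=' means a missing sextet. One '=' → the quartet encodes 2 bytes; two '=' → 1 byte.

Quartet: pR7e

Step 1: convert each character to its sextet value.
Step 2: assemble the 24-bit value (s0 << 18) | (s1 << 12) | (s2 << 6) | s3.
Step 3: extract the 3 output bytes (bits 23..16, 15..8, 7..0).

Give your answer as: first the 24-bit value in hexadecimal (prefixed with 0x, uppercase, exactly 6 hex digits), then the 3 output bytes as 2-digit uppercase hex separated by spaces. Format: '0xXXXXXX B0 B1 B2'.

Sextets: p=41, R=17, 7=59, e=30
24-bit: (41<<18) | (17<<12) | (59<<6) | 30
      = 0xA40000 | 0x011000 | 0x000EC0 | 0x00001E
      = 0xA51EDE
Bytes: (v>>16)&0xFF=A5, (v>>8)&0xFF=1E, v&0xFF=DE

Answer: 0xA51EDE A5 1E DE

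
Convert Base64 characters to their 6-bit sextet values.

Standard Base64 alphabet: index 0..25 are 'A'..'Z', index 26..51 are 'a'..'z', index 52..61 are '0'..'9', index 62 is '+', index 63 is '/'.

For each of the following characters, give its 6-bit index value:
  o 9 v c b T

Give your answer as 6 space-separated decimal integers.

Answer: 40 61 47 28 27 19

Derivation:
'o': a..z range, 26 + ord('o') − ord('a') = 40
'9': 0..9 range, 52 + ord('9') − ord('0') = 61
'v': a..z range, 26 + ord('v') − ord('a') = 47
'c': a..z range, 26 + ord('c') − ord('a') = 28
'b': a..z range, 26 + ord('b') − ord('a') = 27
'T': A..Z range, ord('T') − ord('A') = 19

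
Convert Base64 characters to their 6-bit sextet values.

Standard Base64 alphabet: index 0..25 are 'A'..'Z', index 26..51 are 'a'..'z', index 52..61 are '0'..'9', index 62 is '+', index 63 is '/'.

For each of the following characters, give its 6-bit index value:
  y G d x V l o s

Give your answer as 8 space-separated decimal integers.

'y': a..z range, 26 + ord('y') − ord('a') = 50
'G': A..Z range, ord('G') − ord('A') = 6
'd': a..z range, 26 + ord('d') − ord('a') = 29
'x': a..z range, 26 + ord('x') − ord('a') = 49
'V': A..Z range, ord('V') − ord('A') = 21
'l': a..z range, 26 + ord('l') − ord('a') = 37
'o': a..z range, 26 + ord('o') − ord('a') = 40
's': a..z range, 26 + ord('s') − ord('a') = 44

Answer: 50 6 29 49 21 37 40 44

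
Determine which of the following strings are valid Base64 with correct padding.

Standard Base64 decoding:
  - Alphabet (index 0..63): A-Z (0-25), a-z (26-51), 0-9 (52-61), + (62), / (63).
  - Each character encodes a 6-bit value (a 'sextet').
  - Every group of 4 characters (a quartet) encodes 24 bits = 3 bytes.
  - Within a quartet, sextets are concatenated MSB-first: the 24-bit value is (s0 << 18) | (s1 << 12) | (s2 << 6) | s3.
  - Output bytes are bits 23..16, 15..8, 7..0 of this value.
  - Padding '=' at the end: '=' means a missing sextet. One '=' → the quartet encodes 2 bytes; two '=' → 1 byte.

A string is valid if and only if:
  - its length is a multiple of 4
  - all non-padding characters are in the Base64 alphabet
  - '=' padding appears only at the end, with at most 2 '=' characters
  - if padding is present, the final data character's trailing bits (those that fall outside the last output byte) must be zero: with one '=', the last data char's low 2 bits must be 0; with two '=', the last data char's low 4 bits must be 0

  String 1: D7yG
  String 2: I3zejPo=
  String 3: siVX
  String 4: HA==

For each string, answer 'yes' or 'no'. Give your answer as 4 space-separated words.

Answer: yes yes yes yes

Derivation:
String 1: 'D7yG' → valid
String 2: 'I3zejPo=' → valid
String 3: 'siVX' → valid
String 4: 'HA==' → valid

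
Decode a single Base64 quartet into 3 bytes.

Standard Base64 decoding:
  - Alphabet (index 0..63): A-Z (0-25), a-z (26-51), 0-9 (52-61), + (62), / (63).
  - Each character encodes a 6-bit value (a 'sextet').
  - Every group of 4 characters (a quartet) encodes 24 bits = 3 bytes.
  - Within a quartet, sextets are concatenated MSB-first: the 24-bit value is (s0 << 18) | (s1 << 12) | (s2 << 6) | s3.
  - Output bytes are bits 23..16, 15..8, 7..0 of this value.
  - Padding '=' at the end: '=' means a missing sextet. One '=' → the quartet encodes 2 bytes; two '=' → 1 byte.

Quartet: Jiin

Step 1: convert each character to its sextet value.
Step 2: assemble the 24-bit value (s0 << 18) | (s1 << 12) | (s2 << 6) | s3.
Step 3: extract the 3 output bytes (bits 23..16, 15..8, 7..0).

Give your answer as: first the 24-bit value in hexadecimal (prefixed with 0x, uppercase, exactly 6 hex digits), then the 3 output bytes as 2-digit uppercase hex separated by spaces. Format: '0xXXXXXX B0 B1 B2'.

Answer: 0x2628A7 26 28 A7

Derivation:
Sextets: J=9, i=34, i=34, n=39
24-bit: (9<<18) | (34<<12) | (34<<6) | 39
      = 0x240000 | 0x022000 | 0x000880 | 0x000027
      = 0x2628A7
Bytes: (v>>16)&0xFF=26, (v>>8)&0xFF=28, v&0xFF=A7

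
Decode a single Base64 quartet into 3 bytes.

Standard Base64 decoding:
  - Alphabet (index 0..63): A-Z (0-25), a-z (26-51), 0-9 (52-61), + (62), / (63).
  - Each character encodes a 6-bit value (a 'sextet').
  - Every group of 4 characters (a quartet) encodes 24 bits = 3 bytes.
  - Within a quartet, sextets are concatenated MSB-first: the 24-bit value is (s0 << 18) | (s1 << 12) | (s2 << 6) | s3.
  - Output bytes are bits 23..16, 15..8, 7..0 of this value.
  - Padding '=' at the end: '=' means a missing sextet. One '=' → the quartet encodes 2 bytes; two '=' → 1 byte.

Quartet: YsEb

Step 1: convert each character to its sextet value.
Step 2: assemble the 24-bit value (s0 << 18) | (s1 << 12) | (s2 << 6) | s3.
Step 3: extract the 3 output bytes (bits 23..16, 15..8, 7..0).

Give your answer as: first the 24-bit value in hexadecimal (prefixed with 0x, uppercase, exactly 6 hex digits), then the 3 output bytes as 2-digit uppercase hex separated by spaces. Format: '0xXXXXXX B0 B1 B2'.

Answer: 0x62C11B 62 C1 1B

Derivation:
Sextets: Y=24, s=44, E=4, b=27
24-bit: (24<<18) | (44<<12) | (4<<6) | 27
      = 0x600000 | 0x02C000 | 0x000100 | 0x00001B
      = 0x62C11B
Bytes: (v>>16)&0xFF=62, (v>>8)&0xFF=C1, v&0xFF=1B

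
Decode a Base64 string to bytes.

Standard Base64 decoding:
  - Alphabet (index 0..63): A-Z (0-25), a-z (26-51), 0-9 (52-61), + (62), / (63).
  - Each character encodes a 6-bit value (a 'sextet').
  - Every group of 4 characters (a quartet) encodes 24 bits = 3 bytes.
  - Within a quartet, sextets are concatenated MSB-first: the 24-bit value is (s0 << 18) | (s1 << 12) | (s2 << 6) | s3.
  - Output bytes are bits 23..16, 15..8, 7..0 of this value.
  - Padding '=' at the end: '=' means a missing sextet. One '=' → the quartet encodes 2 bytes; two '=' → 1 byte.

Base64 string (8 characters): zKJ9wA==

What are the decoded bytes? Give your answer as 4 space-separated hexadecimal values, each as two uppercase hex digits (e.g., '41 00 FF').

After char 0 ('z'=51): chars_in_quartet=1 acc=0x33 bytes_emitted=0
After char 1 ('K'=10): chars_in_quartet=2 acc=0xCCA bytes_emitted=0
After char 2 ('J'=9): chars_in_quartet=3 acc=0x33289 bytes_emitted=0
After char 3 ('9'=61): chars_in_quartet=4 acc=0xCCA27D -> emit CC A2 7D, reset; bytes_emitted=3
After char 4 ('w'=48): chars_in_quartet=1 acc=0x30 bytes_emitted=3
After char 5 ('A'=0): chars_in_quartet=2 acc=0xC00 bytes_emitted=3
Padding '==': partial quartet acc=0xC00 -> emit C0; bytes_emitted=4

Answer: CC A2 7D C0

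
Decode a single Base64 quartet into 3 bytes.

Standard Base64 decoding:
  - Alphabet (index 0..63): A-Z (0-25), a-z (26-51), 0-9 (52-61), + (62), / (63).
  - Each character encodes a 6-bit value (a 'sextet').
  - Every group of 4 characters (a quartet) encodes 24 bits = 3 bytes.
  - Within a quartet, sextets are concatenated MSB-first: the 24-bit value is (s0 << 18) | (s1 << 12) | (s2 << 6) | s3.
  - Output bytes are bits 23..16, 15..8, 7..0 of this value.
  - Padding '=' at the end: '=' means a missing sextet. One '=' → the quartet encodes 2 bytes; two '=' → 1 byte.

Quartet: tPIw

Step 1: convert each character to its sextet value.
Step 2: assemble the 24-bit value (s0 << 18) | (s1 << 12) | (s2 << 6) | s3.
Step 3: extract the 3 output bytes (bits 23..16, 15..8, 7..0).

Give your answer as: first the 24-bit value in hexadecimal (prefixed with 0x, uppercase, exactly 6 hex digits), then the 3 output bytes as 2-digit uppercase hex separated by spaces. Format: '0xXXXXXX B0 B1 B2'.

Sextets: t=45, P=15, I=8, w=48
24-bit: (45<<18) | (15<<12) | (8<<6) | 48
      = 0xB40000 | 0x00F000 | 0x000200 | 0x000030
      = 0xB4F230
Bytes: (v>>16)&0xFF=B4, (v>>8)&0xFF=F2, v&0xFF=30

Answer: 0xB4F230 B4 F2 30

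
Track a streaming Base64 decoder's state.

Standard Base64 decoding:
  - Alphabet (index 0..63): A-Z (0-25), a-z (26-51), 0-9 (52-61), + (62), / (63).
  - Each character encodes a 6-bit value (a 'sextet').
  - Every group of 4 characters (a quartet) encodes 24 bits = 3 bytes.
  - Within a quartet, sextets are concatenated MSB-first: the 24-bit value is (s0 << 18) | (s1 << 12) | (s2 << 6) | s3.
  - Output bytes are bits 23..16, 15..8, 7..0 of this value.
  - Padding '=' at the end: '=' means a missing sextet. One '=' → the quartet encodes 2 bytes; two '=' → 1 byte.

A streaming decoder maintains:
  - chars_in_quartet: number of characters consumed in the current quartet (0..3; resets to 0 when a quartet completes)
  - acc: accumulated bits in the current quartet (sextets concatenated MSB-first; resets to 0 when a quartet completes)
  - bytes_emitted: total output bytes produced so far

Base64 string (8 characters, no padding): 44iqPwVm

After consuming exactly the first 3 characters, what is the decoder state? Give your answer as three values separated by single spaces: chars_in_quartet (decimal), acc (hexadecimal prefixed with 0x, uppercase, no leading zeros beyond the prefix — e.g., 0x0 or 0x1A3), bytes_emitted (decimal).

After char 0 ('4'=56): chars_in_quartet=1 acc=0x38 bytes_emitted=0
After char 1 ('4'=56): chars_in_quartet=2 acc=0xE38 bytes_emitted=0
After char 2 ('i'=34): chars_in_quartet=3 acc=0x38E22 bytes_emitted=0

Answer: 3 0x38E22 0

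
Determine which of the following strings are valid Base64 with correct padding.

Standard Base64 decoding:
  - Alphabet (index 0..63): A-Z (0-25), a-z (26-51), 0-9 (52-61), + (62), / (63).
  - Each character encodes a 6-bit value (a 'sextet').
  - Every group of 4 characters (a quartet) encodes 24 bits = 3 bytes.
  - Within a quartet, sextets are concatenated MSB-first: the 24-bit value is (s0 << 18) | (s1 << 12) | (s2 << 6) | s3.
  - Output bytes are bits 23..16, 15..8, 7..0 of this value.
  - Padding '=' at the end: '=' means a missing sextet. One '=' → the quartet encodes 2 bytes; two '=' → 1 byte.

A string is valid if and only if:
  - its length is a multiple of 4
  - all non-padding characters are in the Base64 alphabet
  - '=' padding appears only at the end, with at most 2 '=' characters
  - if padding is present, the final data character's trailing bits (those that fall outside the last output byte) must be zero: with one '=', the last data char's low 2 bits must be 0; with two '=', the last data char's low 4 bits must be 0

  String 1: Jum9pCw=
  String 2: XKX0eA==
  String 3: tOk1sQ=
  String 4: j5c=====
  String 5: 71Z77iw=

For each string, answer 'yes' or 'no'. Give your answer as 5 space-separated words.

Answer: yes yes no no yes

Derivation:
String 1: 'Jum9pCw=' → valid
String 2: 'XKX0eA==' → valid
String 3: 'tOk1sQ=' → invalid (len=7 not mult of 4)
String 4: 'j5c=====' → invalid (5 pad chars (max 2))
String 5: '71Z77iw=' → valid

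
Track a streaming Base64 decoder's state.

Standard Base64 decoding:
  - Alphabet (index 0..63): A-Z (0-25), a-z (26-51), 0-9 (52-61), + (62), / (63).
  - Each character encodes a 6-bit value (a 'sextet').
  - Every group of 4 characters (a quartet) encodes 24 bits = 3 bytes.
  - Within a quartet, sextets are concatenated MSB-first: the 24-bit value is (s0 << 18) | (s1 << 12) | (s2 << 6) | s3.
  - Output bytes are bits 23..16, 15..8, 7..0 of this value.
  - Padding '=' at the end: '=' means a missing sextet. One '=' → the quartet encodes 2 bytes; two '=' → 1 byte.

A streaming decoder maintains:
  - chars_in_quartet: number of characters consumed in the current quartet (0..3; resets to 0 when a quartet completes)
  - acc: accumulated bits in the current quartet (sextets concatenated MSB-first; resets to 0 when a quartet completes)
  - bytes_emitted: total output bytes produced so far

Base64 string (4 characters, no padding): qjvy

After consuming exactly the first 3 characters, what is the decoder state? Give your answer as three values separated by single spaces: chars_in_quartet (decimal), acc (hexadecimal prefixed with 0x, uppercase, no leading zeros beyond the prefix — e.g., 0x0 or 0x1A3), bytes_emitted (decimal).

Answer: 3 0x2A8EF 0

Derivation:
After char 0 ('q'=42): chars_in_quartet=1 acc=0x2A bytes_emitted=0
After char 1 ('j'=35): chars_in_quartet=2 acc=0xAA3 bytes_emitted=0
After char 2 ('v'=47): chars_in_quartet=3 acc=0x2A8EF bytes_emitted=0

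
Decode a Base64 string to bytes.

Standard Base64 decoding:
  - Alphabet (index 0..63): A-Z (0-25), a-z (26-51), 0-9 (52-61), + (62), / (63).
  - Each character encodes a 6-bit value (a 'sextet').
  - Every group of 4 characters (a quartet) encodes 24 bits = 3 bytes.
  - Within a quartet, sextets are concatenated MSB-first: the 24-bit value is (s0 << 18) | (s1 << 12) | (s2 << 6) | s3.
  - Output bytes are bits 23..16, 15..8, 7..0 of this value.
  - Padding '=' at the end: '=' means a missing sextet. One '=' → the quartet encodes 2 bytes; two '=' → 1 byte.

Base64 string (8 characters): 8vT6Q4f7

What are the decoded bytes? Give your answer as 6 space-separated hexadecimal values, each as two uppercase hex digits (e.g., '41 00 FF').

Answer: F2 F4 FA 43 87 FB

Derivation:
After char 0 ('8'=60): chars_in_quartet=1 acc=0x3C bytes_emitted=0
After char 1 ('v'=47): chars_in_quartet=2 acc=0xF2F bytes_emitted=0
After char 2 ('T'=19): chars_in_quartet=3 acc=0x3CBD3 bytes_emitted=0
After char 3 ('6'=58): chars_in_quartet=4 acc=0xF2F4FA -> emit F2 F4 FA, reset; bytes_emitted=3
After char 4 ('Q'=16): chars_in_quartet=1 acc=0x10 bytes_emitted=3
After char 5 ('4'=56): chars_in_quartet=2 acc=0x438 bytes_emitted=3
After char 6 ('f'=31): chars_in_quartet=3 acc=0x10E1F bytes_emitted=3
After char 7 ('7'=59): chars_in_quartet=4 acc=0x4387FB -> emit 43 87 FB, reset; bytes_emitted=6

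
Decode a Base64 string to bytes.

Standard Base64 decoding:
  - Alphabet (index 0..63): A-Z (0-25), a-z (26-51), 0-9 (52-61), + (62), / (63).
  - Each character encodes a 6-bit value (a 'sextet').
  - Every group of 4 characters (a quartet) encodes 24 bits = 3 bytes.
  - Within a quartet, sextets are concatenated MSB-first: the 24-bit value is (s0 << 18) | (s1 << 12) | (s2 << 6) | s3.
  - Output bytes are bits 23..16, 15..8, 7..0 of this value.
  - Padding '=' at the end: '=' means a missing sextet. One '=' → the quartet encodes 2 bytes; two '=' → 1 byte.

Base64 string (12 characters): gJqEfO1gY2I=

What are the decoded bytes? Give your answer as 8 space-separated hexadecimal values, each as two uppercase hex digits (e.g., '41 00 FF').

Answer: 80 9A 84 7C ED 60 63 62

Derivation:
After char 0 ('g'=32): chars_in_quartet=1 acc=0x20 bytes_emitted=0
After char 1 ('J'=9): chars_in_quartet=2 acc=0x809 bytes_emitted=0
After char 2 ('q'=42): chars_in_quartet=3 acc=0x2026A bytes_emitted=0
After char 3 ('E'=4): chars_in_quartet=4 acc=0x809A84 -> emit 80 9A 84, reset; bytes_emitted=3
After char 4 ('f'=31): chars_in_quartet=1 acc=0x1F bytes_emitted=3
After char 5 ('O'=14): chars_in_quartet=2 acc=0x7CE bytes_emitted=3
After char 6 ('1'=53): chars_in_quartet=3 acc=0x1F3B5 bytes_emitted=3
After char 7 ('g'=32): chars_in_quartet=4 acc=0x7CED60 -> emit 7C ED 60, reset; bytes_emitted=6
After char 8 ('Y'=24): chars_in_quartet=1 acc=0x18 bytes_emitted=6
After char 9 ('2'=54): chars_in_quartet=2 acc=0x636 bytes_emitted=6
After char 10 ('I'=8): chars_in_quartet=3 acc=0x18D88 bytes_emitted=6
Padding '=': partial quartet acc=0x18D88 -> emit 63 62; bytes_emitted=8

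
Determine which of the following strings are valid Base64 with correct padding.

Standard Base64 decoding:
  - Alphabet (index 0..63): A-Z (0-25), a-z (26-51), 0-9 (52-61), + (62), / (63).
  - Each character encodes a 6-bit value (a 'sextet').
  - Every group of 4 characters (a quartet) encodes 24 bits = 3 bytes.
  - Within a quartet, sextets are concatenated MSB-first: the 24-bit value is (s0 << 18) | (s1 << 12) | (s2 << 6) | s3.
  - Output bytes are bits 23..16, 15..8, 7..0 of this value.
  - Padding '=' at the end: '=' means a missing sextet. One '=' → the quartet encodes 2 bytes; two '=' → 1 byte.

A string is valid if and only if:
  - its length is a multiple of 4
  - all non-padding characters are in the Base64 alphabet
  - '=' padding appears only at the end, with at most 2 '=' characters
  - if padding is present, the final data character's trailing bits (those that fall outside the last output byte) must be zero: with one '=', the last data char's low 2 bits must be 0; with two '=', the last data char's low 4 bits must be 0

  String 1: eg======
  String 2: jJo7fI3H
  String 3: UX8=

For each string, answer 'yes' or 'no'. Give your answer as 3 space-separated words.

Answer: no yes yes

Derivation:
String 1: 'eg======' → invalid (6 pad chars (max 2))
String 2: 'jJo7fI3H' → valid
String 3: 'UX8=' → valid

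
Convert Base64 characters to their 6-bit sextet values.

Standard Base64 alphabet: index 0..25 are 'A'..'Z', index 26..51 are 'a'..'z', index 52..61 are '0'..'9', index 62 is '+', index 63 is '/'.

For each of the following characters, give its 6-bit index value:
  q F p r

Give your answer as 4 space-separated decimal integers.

'q': a..z range, 26 + ord('q') − ord('a') = 42
'F': A..Z range, ord('F') − ord('A') = 5
'p': a..z range, 26 + ord('p') − ord('a') = 41
'r': a..z range, 26 + ord('r') − ord('a') = 43

Answer: 42 5 41 43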